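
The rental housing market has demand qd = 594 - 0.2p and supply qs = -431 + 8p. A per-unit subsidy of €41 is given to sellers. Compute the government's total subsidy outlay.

Pre-subsidy: 594 - 0.2p = -431 + 8p gives p* = 125, q* = 569.
With the subsidy, sellers receive ps = pb + 41 for each unit, where pb is the price buyers pay.
Supply in terms of pb becomes qs = -431 + 8(pb + 41) = -103 + 8pb. Setting this equal to demand: 594 - 0.2pb = -103 + 8pb, so pb = 85.
Sellers receive ps = 85 + 41 = 126; q' = 594 − 0.2·85 = 577.
Government outlay = subsidy × quantity = 41 × 577 = 23657.

Government cost = €23657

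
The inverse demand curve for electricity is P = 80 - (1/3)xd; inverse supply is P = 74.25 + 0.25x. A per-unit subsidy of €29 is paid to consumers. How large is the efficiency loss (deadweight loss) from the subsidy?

Pre-subsidy: 80 - (1/3)x = 74.25 + 0.25x gives x* = 69/7 and P* = 537/7.
With the rebate, buyers effectively pay Pb = Ps − 29, where Ps is the price sellers receive.
On the curves, Pb = 80 - (1/3)x and Ps = 74.25 + 0.25x; the wedge Ps − Pb = 29 gives 74.25 + 0.25x − (80 - (1/3)x) = 29, so x' = 417/7.
Then Pb = 80 − (1/3)·(417/7) = 421/7 and Ps = 74.25 + 0.25·(417/7) = 624/7.
The subsidy expands output by 417/7 − 69/7 = 348/7 past the efficient level; on those units the gap between marginal cost and willingness to pay runs from 0 up to 29.
DWL = ½ × 29 × 348/7 = 5046/7.

Deadweight loss = 5046/7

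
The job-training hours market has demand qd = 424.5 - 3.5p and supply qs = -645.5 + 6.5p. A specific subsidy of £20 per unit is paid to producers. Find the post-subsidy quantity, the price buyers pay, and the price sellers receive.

q' = 95.5; buyers pay £94; sellers receive £114

Pre-subsidy: 424.5 - 3.5p = -645.5 + 6.5p gives p* = 107, q* = 50.
With the subsidy, sellers receive ps = pb + 20 for each unit, where pb is the price buyers pay.
Supply in terms of pb becomes qs = -645.5 + 6.5(pb + 20) = -515.5 + 6.5pb. Setting this equal to demand: 424.5 - 3.5pb = -515.5 + 6.5pb, so pb = 94.
Sellers receive ps = 94 + 20 = 114; q' = 424.5 − 3.5·94 = 95.5.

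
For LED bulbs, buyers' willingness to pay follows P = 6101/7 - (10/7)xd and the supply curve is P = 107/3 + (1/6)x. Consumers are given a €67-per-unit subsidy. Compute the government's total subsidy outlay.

Pre-subsidy: 6101/7 - (10/7)x = 107/3 + (1/6)x gives x* = 524 and P* = 123.
With the rebate, buyers effectively pay Pb = Ps − 67, where Ps is the price sellers receive.
On the curves, Pb = 6101/7 - (10/7)x and Ps = 107/3 + (1/6)x; the wedge Ps − Pb = 67 gives 107/3 + (1/6)x − (6101/7 - (10/7)x) = 67, so x' = 566.
Then Pb = 6101/7 − (10/7)·566 = 63 and Ps = 107/3 + (1/6)·566 = 130.
Government outlay = subsidy × quantity = 67 × 566 = 37922.

Government cost = €37922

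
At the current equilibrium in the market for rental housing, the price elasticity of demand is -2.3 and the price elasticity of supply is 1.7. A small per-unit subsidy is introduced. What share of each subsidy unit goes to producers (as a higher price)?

For a small subsidy around the equilibrium, the benefit split depends on the relative slopes, which at a point are proportional to the elasticities.
Buyer share = εs/(εs + |εd|) = 1.7/(1.7 + 2.3) = 0.425; seller share = |εd|/(εs + |εd|) = 0.575.
So producers capture 0.575 of the subsidy.

Producer share = 0.575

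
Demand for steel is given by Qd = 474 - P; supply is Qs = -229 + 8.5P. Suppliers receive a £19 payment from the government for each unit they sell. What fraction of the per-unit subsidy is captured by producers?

Producer share = 2/19

Pre-subsidy: 474 - P = -229 + 8.5P gives P* = 74, Q* = 400.
With the subsidy, sellers receive Ps = Pb + 19 for each unit, where Pb is the price buyers pay.
Supply in terms of Pb becomes Qs = -229 + 8.5(Pb + 19) = -67.5 + 8.5Pb. Setting this equal to demand: 474 - Pb = -67.5 + 8.5Pb, so Pb = 57.
Sellers receive Ps = 57 + 19 = 76; Q' = 474 − 1·57 = 417.
Buyers' price falls by P* − Pb = 74 − 57 = 17; sellers' price rises by Ps − P* = 76 − 74 = 2.
So producers capture 2/19 = 2/19 of each unit of subsidy.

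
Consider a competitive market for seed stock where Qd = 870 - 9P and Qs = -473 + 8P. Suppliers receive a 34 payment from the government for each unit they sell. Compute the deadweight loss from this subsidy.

Pre-subsidy: 870 - 9P = -473 + 8P gives P* = 79, Q* = 159.
With the subsidy, sellers receive Ps = Pb + 34 for each unit, where Pb is the price buyers pay.
Supply in terms of Pb becomes Qs = -473 + 8(Pb + 34) = -201 + 8Pb. Setting this equal to demand: 870 - 9Pb = -201 + 8Pb, so Pb = 63.
Sellers receive Ps = 63 + 34 = 97; Q' = 870 − 9·63 = 303.
The subsidy expands output by 303 − 159 = 144 past the efficient level; on those units the gap between marginal cost and willingness to pay runs from 0 up to 34.
DWL = ½ × 34 × 144 = 2448.

Deadweight loss = 2448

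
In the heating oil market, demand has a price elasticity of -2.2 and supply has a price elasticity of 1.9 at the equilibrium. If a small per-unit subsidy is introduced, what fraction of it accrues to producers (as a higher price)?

For a small subsidy around the equilibrium, the benefit split depends on the relative slopes, which at a point are proportional to the elasticities.
Buyer share = εs/(εs + |εd|) = 1.9/(1.9 + 2.2) = 19/41; seller share = |εd|/(εs + |εd|) = 22/41.
So producers capture 22/41 of the subsidy.

Producer share = 22/41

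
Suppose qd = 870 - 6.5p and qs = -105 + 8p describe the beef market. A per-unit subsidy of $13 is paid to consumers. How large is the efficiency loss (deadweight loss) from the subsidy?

Pre-subsidy: 870 - 6.5p = -105 + 8p gives p* = 1950/29, q* = 12555/29.
With the rebate, buyers effectively pay pb = ps − 13, where ps is the price sellers receive.
Demand in terms of ps becomes qd = 870 − 6.5(ps − 13) = 954.5 - 6.5ps. Setting this equal to supply: 954.5 - 6.5ps = -105 + 8ps, so ps = 2119/29.
Buyers pay pb = 2119/29 − 13 = 1742/29; q' = -105 + 8·(2119/29) = 13907/29.
The subsidy expands output by 13907/29 − 12555/29 = 1352/29 past the efficient level; on those units the gap between marginal cost and willingness to pay runs from 0 up to 13.
DWL = ½ × 13 × 1352/29 = 8788/29.

Deadweight loss = 8788/29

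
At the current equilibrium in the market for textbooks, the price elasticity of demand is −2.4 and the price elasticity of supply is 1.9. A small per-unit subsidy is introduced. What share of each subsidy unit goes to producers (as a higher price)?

Producer share = 24/43

For a small subsidy around the equilibrium, the benefit split depends on the relative slopes, which at a point are proportional to the elasticities.
Buyer share = εs/(εs + |εd|) = 1.9/(1.9 + 2.4) = 19/43; seller share = |εd|/(εs + |εd|) = 24/43.
So producers capture 24/43 of the subsidy.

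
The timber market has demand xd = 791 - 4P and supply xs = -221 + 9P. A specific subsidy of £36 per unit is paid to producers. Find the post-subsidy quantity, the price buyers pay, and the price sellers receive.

Pre-subsidy: 791 - 4P = -221 + 9P gives P* = 1012/13, x* = 6235/13.
With the subsidy, sellers receive Ps = Pb + 36 for each unit, where Pb is the price buyers pay.
Supply in terms of Pb becomes xs = -221 + 9(Pb + 36) = 103 + 9Pb. Setting this equal to demand: 791 - 4Pb = 103 + 9Pb, so Pb = 688/13.
Sellers receive Ps = 688/13 + 36 = 1156/13; x' = 791 − 4·(688/13) = 7531/13.

x' = 7531/13; buyers pay 688/13; sellers receive 1156/13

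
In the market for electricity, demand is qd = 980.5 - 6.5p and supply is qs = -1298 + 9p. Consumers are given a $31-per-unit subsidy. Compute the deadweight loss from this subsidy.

Pre-subsidy: 980.5 - 6.5p = -1298 + 9p gives p* = 147, q* = 25.
With the rebate, buyers effectively pay pb = ps − 31, where ps is the price sellers receive.
Demand in terms of ps becomes qd = 980.5 − 6.5(ps − 31) = 1182 - 6.5ps. Setting this equal to supply: 1182 - 6.5ps = -1298 + 9ps, so ps = 160.
Buyers pay pb = 160 − 31 = 129; q' = -1298 + 9·160 = 142.
The subsidy expands output by 142 − 25 = 117 past the efficient level; on those units the gap between marginal cost and willingness to pay runs from 0 up to 31.
DWL = ½ × 31 × 117 = 1813.5.

Deadweight loss = $1813.5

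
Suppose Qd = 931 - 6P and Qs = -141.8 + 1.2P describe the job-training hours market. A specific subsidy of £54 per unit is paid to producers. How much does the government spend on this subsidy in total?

Pre-subsidy: 931 - 6P = -141.8 + 1.2P gives P* = 149, Q* = 37.
With the subsidy, sellers receive Ps = Pb + 54 for each unit, where Pb is the price buyers pay.
Supply in terms of Pb becomes Qs = -141.8 + 1.2(Pb + 54) = -77 + 1.2Pb. Setting this equal to demand: 931 - 6Pb = -77 + 1.2Pb, so Pb = 140.
Sellers receive Ps = 140 + 54 = 194; Q' = 931 − 6·140 = 91.
Government outlay = subsidy × quantity = 54 × 91 = 4914.

Government cost = £4914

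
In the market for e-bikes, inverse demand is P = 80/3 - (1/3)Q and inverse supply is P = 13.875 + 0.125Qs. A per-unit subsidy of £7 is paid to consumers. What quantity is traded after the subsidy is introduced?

Q' = 475/11

Pre-subsidy: 80/3 - (1/3)Q = 13.875 + 0.125Q gives Q* = 307/11 and P* = 191/11.
With the rebate, buyers effectively pay Pb = Ps − 7, where Ps is the price sellers receive.
On the curves, Pb = 80/3 - (1/3)Q and Ps = 13.875 + 0.125Q; the wedge Ps − Pb = 7 gives 13.875 + 0.125Q − (80/3 - (1/3)Q) = 7, so Q' = 475/11.
Then Pb = 80/3 − (1/3)·(475/11) = 135/11 and Ps = 13.875 + 0.125·(475/11) = 212/11.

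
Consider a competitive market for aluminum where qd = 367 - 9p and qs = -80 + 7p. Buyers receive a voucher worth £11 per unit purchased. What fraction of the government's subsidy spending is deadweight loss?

Pre-subsidy: 367 - 9p = -80 + 7p gives p* = 27.9375, q* = 115.5625.
With the rebate, buyers effectively pay pb = ps − 11, where ps is the price sellers receive.
Demand in terms of ps becomes qd = 367 − 9(ps − 11) = 466 - 9ps. Setting this equal to supply: 466 - 9ps = -80 + 7ps, so ps = 34.125.
Buyers pay pb = 34.125 − 11 = 23.125; q' = -80 + 7·34.125 = 158.875.
ΔCS = ½(115.5625 + 158.875)(27.9375 − 23.125) = 660.365234375; ΔPS = ½(115.5625 + 158.875)(34.125 − 27.9375) = 849.041015625.
Government spending = 11 × 158.875 = 1747.625.
DWL = ½ × 11 × (158.875 − 115.5625) = 238.21875; fraction = 238.21875 / 1747.625 = 693/5084.

DWL / government spending = 693/5084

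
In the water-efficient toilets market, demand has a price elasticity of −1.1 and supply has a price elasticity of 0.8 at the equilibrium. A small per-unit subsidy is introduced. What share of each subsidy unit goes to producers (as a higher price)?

For a small subsidy around the equilibrium, the benefit split depends on the relative slopes, which at a point are proportional to the elasticities.
Buyer share = εs/(εs + |εd|) = 0.8/(0.8 + 1.1) = 8/19; seller share = |εd|/(εs + |εd|) = 11/19.
So producers capture 11/19 of the subsidy.

Producer share = 11/19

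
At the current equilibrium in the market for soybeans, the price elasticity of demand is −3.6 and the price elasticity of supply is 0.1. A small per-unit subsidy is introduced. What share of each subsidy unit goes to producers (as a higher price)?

For a small subsidy around the equilibrium, the benefit split depends on the relative slopes, which at a point are proportional to the elasticities.
Buyer share = εs/(εs + |εd|) = 0.1/(0.1 + 3.6) = 1/37; seller share = |εd|/(εs + |εd|) = 36/37.
So producers capture 36/37 of the subsidy.

Producer share = 36/37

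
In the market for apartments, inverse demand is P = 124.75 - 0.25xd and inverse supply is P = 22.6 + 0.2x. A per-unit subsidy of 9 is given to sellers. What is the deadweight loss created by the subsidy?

Pre-subsidy: 124.75 - 0.25x = 22.6 + 0.2x gives x* = 227 and P* = 68.
With the subsidy, sellers receive Ps = Pb + 9 for each unit, where Pb is the price buyers pay.
On the curves, Pb = 124.75 - 0.25x and Ps = 22.6 + 0.2x; the wedge Ps − Pb = 9 gives 22.6 + 0.2x − (124.75 - 0.25x) = 9, so x' = 247.
Then Pb = 124.75 − 0.25·247 = 63 and Ps = 22.6 + 0.2·247 = 72.
The subsidy expands output by 247 − 227 = 20 past the efficient level; on those units the gap between marginal cost and willingness to pay runs from 0 up to 9.
DWL = ½ × 9 × 20 = 90.

Deadweight loss = 90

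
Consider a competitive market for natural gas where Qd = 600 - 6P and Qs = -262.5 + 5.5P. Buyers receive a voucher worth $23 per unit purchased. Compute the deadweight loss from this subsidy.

Deadweight loss = $759

Pre-subsidy: 600 - 6P = -262.5 + 5.5P gives P* = 75, Q* = 150.
With the rebate, buyers effectively pay Pb = Ps − 23, where Ps is the price sellers receive.
Demand in terms of Ps becomes Qd = 600 − 6(Ps − 23) = 738 - 6Ps. Setting this equal to supply: 738 - 6Ps = -262.5 + 5.5Ps, so Ps = 87.
Buyers pay Pb = 87 − 23 = 64; Q' = -262.5 + 5.5·87 = 216.
The subsidy expands output by 216 − 150 = 66 past the efficient level; on those units the gap between marginal cost and willingness to pay runs from 0 up to 23.
DWL = ½ × 23 × 66 = 759.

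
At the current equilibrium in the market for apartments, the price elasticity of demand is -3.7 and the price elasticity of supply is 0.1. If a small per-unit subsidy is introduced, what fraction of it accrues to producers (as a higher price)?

For a small subsidy around the equilibrium, the benefit split depends on the relative slopes, which at a point are proportional to the elasticities.
Buyer share = εs/(εs + |εd|) = 0.1/(0.1 + 3.7) = 1/38; seller share = |εd|/(εs + |εd|) = 37/38.
So producers capture 37/38 of the subsidy.

Producer share = 37/38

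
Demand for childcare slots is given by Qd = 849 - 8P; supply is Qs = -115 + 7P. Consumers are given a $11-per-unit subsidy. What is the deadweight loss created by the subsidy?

Deadweight loss = 3388/15

Pre-subsidy: 849 - 8P = -115 + 7P gives P* = 964/15, Q* = 5023/15.
With the rebate, buyers effectively pay Pb = Ps − 11, where Ps is the price sellers receive.
Demand in terms of Ps becomes Qd = 849 − 8(Ps − 11) = 937 - 8Ps. Setting this equal to supply: 937 - 8Ps = -115 + 7Ps, so Ps = 1052/15.
Buyers pay Pb = 1052/15 − 11 = 887/15; Q' = -115 + 7·(1052/15) = 5639/15.
The subsidy expands output by 5639/15 − 5023/15 = 616/15 past the efficient level; on those units the gap between marginal cost and willingness to pay runs from 0 up to 11.
DWL = ½ × 11 × 616/15 = 3388/15.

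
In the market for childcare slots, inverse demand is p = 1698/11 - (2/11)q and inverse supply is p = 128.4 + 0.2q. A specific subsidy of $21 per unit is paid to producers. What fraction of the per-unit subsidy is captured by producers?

Producer share = 11/21

Pre-subsidy: 1698/11 - (2/11)q = 128.4 + 0.2q gives q* = 68 and p* = 142.
With the subsidy, sellers receive ps = pb + 21 for each unit, where pb is the price buyers pay.
On the curves, pb = 1698/11 - (2/11)q and ps = 128.4 + 0.2q; the wedge ps − pb = 21 gives 128.4 + 0.2q − (1698/11 - (2/11)q) = 21, so q' = 123.
Then pb = 1698/11 − (2/11)·123 = 132 and ps = 128.4 + 0.2·123 = 153.
Buyers' price falls by p* − pb = 142 − 132 = 10; sellers' price rises by ps − p* = 153 − 142 = 11.
So producers capture 11/21 = 11/21 of each unit of subsidy.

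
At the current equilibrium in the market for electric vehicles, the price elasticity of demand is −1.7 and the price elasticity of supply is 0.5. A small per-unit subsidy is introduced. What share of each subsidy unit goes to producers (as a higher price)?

For a small subsidy around the equilibrium, the benefit split depends on the relative slopes, which at a point are proportional to the elasticities.
Buyer share = εs/(εs + |εd|) = 0.5/(0.5 + 1.7) = 5/22; seller share = |εd|/(εs + |εd|) = 17/22.
So producers capture 17/22 of the subsidy.

Producer share = 17/22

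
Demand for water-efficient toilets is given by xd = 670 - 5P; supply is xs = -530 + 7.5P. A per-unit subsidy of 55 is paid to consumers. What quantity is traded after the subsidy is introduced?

Pre-subsidy: 670 - 5P = -530 + 7.5P gives P* = 96, x* = 190.
With the rebate, buyers effectively pay Pb = Ps − 55, where Ps is the price sellers receive.
Demand in terms of Ps becomes xd = 670 − 5(Ps − 55) = 945 - 5Ps. Setting this equal to supply: 945 - 5Ps = -530 + 7.5Ps, so Ps = 118.
Buyers pay Pb = 118 − 55 = 63; x' = -530 + 7.5·118 = 355.

x' = 355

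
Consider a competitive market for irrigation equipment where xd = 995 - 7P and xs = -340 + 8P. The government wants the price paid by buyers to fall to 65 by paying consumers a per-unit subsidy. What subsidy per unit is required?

At a buyer price of 65, quantity demanded is 995 − 7·65 = 540.
Sellers supply 540 only when they receive Ps with -340 + 8·Ps = 540, i.e. Ps = 110.
s = Ps − Pb = 110 − 65 = 45.

Required subsidy s = 45 per unit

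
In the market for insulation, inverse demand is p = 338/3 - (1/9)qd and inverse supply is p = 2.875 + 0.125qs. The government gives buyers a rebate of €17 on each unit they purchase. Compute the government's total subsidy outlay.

Pre-subsidy: 338/3 - (1/9)q = 2.875 + 0.125q gives q* = 465 and p* = 61.
With the rebate, buyers effectively pay pb = ps − 17, where ps is the price sellers receive.
On the curves, pb = 338/3 - (1/9)q and ps = 2.875 + 0.125q; the wedge ps − pb = 17 gives 2.875 + 0.125q − (338/3 - (1/9)q) = 17, so q' = 537.
Then pb = 338/3 − (1/9)·537 = 53 and ps = 2.875 + 0.125·537 = 70.
Government outlay = subsidy × quantity = 17 × 537 = 9129.

Government cost = €9129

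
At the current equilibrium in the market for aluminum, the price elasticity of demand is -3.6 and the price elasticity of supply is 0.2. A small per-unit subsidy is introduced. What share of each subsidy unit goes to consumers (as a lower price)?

For a small subsidy around the equilibrium, the benefit split depends on the relative slopes, which at a point are proportional to the elasticities.
Buyer share = εs/(εs + |εd|) = 0.2/(0.2 + 3.6) = 1/19; seller share = |εd|/(εs + |εd|) = 18/19.

Consumer share = 1/19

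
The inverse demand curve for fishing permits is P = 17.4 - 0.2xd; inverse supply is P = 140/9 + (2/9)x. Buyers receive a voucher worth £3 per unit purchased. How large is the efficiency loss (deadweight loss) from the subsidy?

Pre-subsidy: 17.4 - 0.2x = 140/9 + (2/9)x gives x* = 83/19 and P* = 314/19.
With the rebate, buyers effectively pay Pb = Ps − 3, where Ps is the price sellers receive.
On the curves, Pb = 17.4 - 0.2x and Ps = 140/9 + (2/9)x; the wedge Ps − Pb = 3 gives 140/9 + (2/9)x − (17.4 - 0.2x) = 3, so x' = 218/19.
Then Pb = 17.4 − 0.2·(218/19) = 287/19 and Ps = 140/9 + (2/9)·(218/19) = 344/19.
The subsidy expands output by 218/19 − 83/19 = 135/19 past the efficient level; on those units the gap between marginal cost and willingness to pay runs from 0 up to 3.
DWL = ½ × 3 × 135/19 = 405/38.

Deadweight loss = 405/38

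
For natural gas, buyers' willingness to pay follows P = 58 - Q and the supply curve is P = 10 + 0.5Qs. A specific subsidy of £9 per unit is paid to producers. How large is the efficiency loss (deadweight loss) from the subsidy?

Pre-subsidy: 58 - Q = 10 + 0.5Q gives Q* = 32 and P* = 26.
With the subsidy, sellers receive Ps = Pb + 9 for each unit, where Pb is the price buyers pay.
On the curves, Pb = 58 - Q and Ps = 10 + 0.5Q; the wedge Ps − Pb = 9 gives 10 + 0.5Q − (58 - Q) = 9, so Q' = 38.
Then Pb = 58 − 1·38 = 20 and Ps = 10 + 0.5·38 = 29.
The subsidy expands output by 38 − 32 = 6 past the efficient level; on those units the gap between marginal cost and willingness to pay runs from 0 up to 9.
DWL = ½ × 9 × 6 = 27.

Deadweight loss = £27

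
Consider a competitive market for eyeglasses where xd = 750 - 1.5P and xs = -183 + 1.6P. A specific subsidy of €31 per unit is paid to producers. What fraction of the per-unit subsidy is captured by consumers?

Consumer share = 16/31

Pre-subsidy: 750 - 1.5P = -183 + 1.6P gives P* = 9330/31, x* = 9255/31.
With the subsidy, sellers receive Ps = Pb + 31 for each unit, where Pb is the price buyers pay.
Supply in terms of Pb becomes xs = -183 + 1.6(Pb + 31) = -133.4 + 1.6Pb. Setting this equal to demand: 750 - 1.5Pb = -133.4 + 1.6Pb, so Pb = 8834/31.
Sellers receive Ps = 8834/31 + 31 = 9795/31; x' = 750 − 1.5·(8834/31) = 9999/31.
Buyers' price falls by P* − Pb = 9330/31 − 8834/31 = 16; sellers' price rises by Ps − P* = 9795/31 − 9330/31 = 15.
So consumers capture 16/31 = 16/31 of each unit of subsidy.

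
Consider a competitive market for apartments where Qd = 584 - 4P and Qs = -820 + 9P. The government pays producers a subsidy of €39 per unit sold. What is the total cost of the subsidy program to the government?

Government cost = €10140

Pre-subsidy: 584 - 4P = -820 + 9P gives P* = 108, Q* = 152.
With the subsidy, sellers receive Ps = Pb + 39 for each unit, where Pb is the price buyers pay.
Supply in terms of Pb becomes Qs = -820 + 9(Pb + 39) = -469 + 9Pb. Setting this equal to demand: 584 - 4Pb = -469 + 9Pb, so Pb = 81.
Sellers receive Ps = 81 + 39 = 120; Q' = 584 − 4·81 = 260.
Government outlay = subsidy × quantity = 39 × 260 = 10140.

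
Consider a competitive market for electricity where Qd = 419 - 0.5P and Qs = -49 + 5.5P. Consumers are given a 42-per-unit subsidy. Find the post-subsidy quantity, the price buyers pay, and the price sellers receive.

Q' = 399.25; buyers pay 39.5; sellers receive 81.5

Pre-subsidy: 419 - 0.5P = -49 + 5.5P gives P* = 78, Q* = 380.
With the rebate, buyers effectively pay Pb = Ps − 42, where Ps is the price sellers receive.
Demand in terms of Ps becomes Qd = 419 − 0.5(Ps − 42) = 440 - 0.5Ps. Setting this equal to supply: 440 - 0.5Ps = -49 + 5.5Ps, so Ps = 81.5.
Buyers pay Pb = 81.5 − 42 = 39.5; Q' = -49 + 5.5·81.5 = 399.25.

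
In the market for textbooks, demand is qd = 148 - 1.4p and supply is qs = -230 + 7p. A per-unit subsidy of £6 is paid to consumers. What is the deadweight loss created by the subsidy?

Deadweight loss = £21

Pre-subsidy: 148 - 1.4p = -230 + 7p gives p* = 45, q* = 85.
With the rebate, buyers effectively pay pb = ps − 6, where ps is the price sellers receive.
Demand in terms of ps becomes qd = 148 − 1.4(ps − 6) = 156.4 - 1.4ps. Setting this equal to supply: 156.4 - 1.4ps = -230 + 7ps, so ps = 46.
Buyers pay pb = 46 − 6 = 40; q' = -230 + 7·46 = 92.
The subsidy expands output by 92 − 85 = 7 past the efficient level; on those units the gap between marginal cost and willingness to pay runs from 0 up to 6.
DWL = ½ × 6 × 7 = 21.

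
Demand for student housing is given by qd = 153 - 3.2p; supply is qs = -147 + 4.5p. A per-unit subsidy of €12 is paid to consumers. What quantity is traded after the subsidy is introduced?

Pre-subsidy: 153 - 3.2p = -147 + 4.5p gives p* = 3000/77, q* = 2181/77.
With the rebate, buyers effectively pay pb = ps − 12, where ps is the price sellers receive.
Demand in terms of ps becomes qd = 153 − 3.2(ps − 12) = 191.4 - 3.2ps. Setting this equal to supply: 191.4 - 3.2ps = -147 + 4.5ps, so ps = 3384/77.
Buyers pay pb = 3384/77 − 12 = 2460/77; q' = -147 + 4.5·(3384/77) = 3909/77.

q' = 3909/77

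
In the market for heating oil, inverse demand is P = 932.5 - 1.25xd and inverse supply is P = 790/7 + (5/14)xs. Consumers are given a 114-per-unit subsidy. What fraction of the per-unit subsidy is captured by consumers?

Pre-subsidy: 932.5 - 1.25x = 790/7 + (5/14)x gives x* = 510 and P* = 295.
With the rebate, buyers effectively pay Pb = Ps − 114, where Ps is the price sellers receive.
On the curves, Pb = 932.5 - 1.25x and Ps = 790/7 + (5/14)x; the wedge Ps − Pb = 114 gives 790/7 + (5/14)x − (932.5 - 1.25x) = 114, so x' = 8714/15.
Then Pb = 932.5 − 1.25·(8714/15) = 619/3 and Ps = 790/7 + (5/14)·(8714/15) = 961/3.
Buyers' price falls by P* − Pb = 295 − 619/3 = 266/3; sellers' price rises by Ps − P* = 961/3 − 295 = 76/3.
So consumers capture (266/3)/114 = 7/9 of each unit of subsidy.

Consumer share = 7/9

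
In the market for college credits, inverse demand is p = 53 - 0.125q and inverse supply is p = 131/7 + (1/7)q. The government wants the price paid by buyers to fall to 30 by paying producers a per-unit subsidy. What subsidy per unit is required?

Required subsidy s = 15 per unit

At a buyer price of 30, quantity demanded is 424 − 8·30 = 184.
Sellers supply 184 only when they receive ps = 131/7 + (1/7)·184 = 45.
s = ps − pb = 45 − 30 = 15.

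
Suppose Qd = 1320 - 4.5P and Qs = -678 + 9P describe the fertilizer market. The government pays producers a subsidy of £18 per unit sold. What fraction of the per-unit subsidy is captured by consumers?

Consumer share = 2/3

Pre-subsidy: 1320 - 4.5P = -678 + 9P gives P* = 148, Q* = 654.
With the subsidy, sellers receive Ps = Pb + 18 for each unit, where Pb is the price buyers pay.
Supply in terms of Pb becomes Qs = -678 + 9(Pb + 18) = -516 + 9Pb. Setting this equal to demand: 1320 - 4.5Pb = -516 + 9Pb, so Pb = 136.
Sellers receive Ps = 136 + 18 = 154; Q' = 1320 − 4.5·136 = 708.
Buyers' price falls by P* − Pb = 148 − 136 = 12; sellers' price rises by Ps − P* = 154 − 148 = 6.
So consumers capture 12/18 = 2/3 of each unit of subsidy.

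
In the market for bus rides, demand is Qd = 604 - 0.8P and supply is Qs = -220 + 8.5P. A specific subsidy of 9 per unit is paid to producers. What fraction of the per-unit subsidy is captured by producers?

Producer share = 8/93

Pre-subsidy: 604 - 0.8P = -220 + 8.5P gives P* = 8240/93, Q* = 49580/93.
With the subsidy, sellers receive Ps = Pb + 9 for each unit, where Pb is the price buyers pay.
Supply in terms of Pb becomes Qs = -220 + 8.5(Pb + 9) = -143.5 + 8.5Pb. Setting this equal to demand: 604 - 0.8Pb = -143.5 + 8.5Pb, so Pb = 7475/93.
Sellers receive Ps = 7475/93 + 9 = 8312/93; Q' = 604 − 0.8·(7475/93) = 50192/93.
Buyers' price falls by P* − Pb = 8240/93 − 7475/93 = 255/31; sellers' price rises by Ps − P* = 8312/93 − 8240/93 = 24/31.
So producers capture (24/31)/9 = 8/93 of each unit of subsidy.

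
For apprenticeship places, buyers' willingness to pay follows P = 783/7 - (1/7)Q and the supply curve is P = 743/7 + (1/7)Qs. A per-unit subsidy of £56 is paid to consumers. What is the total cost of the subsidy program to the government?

Government cost = £12096

Pre-subsidy: 783/7 - (1/7)Q = 743/7 + (1/7)Q gives Q* = 20 and P* = 109.
With the rebate, buyers effectively pay Pb = Ps − 56, where Ps is the price sellers receive.
On the curves, Pb = 783/7 - (1/7)Q and Ps = 743/7 + (1/7)Q; the wedge Ps − Pb = 56 gives 743/7 + (1/7)Q − (783/7 - (1/7)Q) = 56, so Q' = 216.
Then Pb = 783/7 − (1/7)·216 = 81 and Ps = 743/7 + (1/7)·216 = 137.
Government outlay = subsidy × quantity = 56 × 216 = 12096.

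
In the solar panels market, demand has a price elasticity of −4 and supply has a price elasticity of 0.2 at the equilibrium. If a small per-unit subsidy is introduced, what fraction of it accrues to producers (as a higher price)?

For a small subsidy around the equilibrium, the benefit split depends on the relative slopes, which at a point are proportional to the elasticities.
Buyer share = εs/(εs + |εd|) = 0.2/(0.2 + 4) = 1/21; seller share = |εd|/(εs + |εd|) = 20/21.
So producers capture 20/21 of the subsidy.

Producer share = 20/21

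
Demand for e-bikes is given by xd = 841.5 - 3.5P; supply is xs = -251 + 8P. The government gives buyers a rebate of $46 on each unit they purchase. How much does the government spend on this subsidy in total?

Government cost = $28566

Pre-subsidy: 841.5 - 3.5P = -251 + 8P gives P* = 95, x* = 509.
With the rebate, buyers effectively pay Pb = Ps − 46, where Ps is the price sellers receive.
Demand in terms of Ps becomes xd = 841.5 − 3.5(Ps − 46) = 1002.5 - 3.5Ps. Setting this equal to supply: 1002.5 - 3.5Ps = -251 + 8Ps, so Ps = 109.
Buyers pay Pb = 109 − 46 = 63; x' = -251 + 8·109 = 621.
Government outlay = subsidy × quantity = 46 × 621 = 28566.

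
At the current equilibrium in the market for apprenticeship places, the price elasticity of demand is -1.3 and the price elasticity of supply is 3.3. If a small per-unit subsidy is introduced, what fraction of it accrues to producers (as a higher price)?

Producer share = 13/46

For a small subsidy around the equilibrium, the benefit split depends on the relative slopes, which at a point are proportional to the elasticities.
Buyer share = εs/(εs + |εd|) = 3.3/(3.3 + 1.3) = 33/46; seller share = |εd|/(εs + |εd|) = 13/46.
So producers capture 13/46 of the subsidy.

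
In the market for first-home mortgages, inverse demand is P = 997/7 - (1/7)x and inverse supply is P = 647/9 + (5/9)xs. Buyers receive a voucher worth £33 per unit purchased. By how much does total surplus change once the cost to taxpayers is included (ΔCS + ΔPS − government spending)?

Pre-subsidy: 997/7 - (1/7)x = 647/9 + (5/9)x gives x* = 101 and P* = 128.
With the rebate, buyers effectively pay Pb = Ps − 33, where Ps is the price sellers receive.
On the curves, Pb = 997/7 - (1/7)x and Ps = 647/9 + (5/9)x; the wedge Ps − Pb = 33 gives 647/9 + (5/9)x − (997/7 - (1/7)x) = 33, so x' = 148.25.
Then Pb = 997/7 − (1/7)·148.25 = 121.25 and Ps = 647/9 + (5/9)·148.25 = 154.25.
ΔCS = ½(101 + 148.25)(128 − 121.25) = 841.21875; ΔPS = ½(101 + 148.25)(154.25 − 128) = 3271.40625.
Government spending = 33 × 148.25 = 4892.25.
Net change = 841.21875 + 3271.40625 − 4892.25 = -779.625. The loss equals the DWL triangle ½·33·47.25.

Net change in total surplus = -£779.625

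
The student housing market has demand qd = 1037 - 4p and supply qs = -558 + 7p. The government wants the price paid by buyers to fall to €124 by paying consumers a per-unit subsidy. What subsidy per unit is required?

Required subsidy s = €33 per unit

At a buyer price of 124, quantity demanded is 1037 − 4·124 = 541.
Sellers supply 541 only when they receive ps with -558 + 7·ps = 541, i.e. ps = 157.
s = ps − pb = 157 − 124 = 33.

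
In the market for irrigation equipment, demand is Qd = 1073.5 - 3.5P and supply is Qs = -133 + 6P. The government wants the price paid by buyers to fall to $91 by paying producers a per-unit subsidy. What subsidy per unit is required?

At a buyer price of 91, quantity demanded is 1073.5 − 3.5·91 = 755.
Sellers supply 755 only when they receive Ps with -133 + 6·Ps = 755, i.e. Ps = 148.
s = Ps − Pb = 148 − 91 = 57.

Required subsidy s = $57 per unit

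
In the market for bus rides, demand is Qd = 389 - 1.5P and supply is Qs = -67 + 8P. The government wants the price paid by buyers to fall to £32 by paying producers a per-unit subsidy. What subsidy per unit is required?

At a buyer price of 32, quantity demanded is 389 − 1.5·32 = 341.
Sellers supply 341 only when they receive Ps with -67 + 8·Ps = 341, i.e. Ps = 51.
s = Ps − Pb = 51 − 32 = 19.

Required subsidy s = £19 per unit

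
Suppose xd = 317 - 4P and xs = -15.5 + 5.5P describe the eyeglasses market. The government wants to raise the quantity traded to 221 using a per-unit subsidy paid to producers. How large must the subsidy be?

At x = 221, invert demand for the buyer price: Pb = (317 − 221)/4 = 24; invert supply for the seller price: Ps = (221 − (-15.5))/5.5 = 43.
The subsidy must fill the gap: s = Ps − Pb = 43 − 24 = 19.

Required subsidy s = 19 per unit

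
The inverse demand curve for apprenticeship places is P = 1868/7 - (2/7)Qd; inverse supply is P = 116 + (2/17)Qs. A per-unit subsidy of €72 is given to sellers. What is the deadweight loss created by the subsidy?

Deadweight loss = €6426

Pre-subsidy: 1868/7 - (2/7)Q = 116 + (2/17)Q gives Q* = 374 and P* = 160.
With the subsidy, sellers receive Ps = Pb + 72 for each unit, where Pb is the price buyers pay.
On the curves, Pb = 1868/7 - (2/7)Q and Ps = 116 + (2/17)Q; the wedge Ps − Pb = 72 gives 116 + (2/17)Q − (1868/7 - (2/7)Q) = 72, so Q' = 552.5.
Then Pb = 1868/7 − (2/7)·552.5 = 109 and Ps = 116 + (2/17)·552.5 = 181.
The subsidy expands output by 552.5 − 374 = 178.5 past the efficient level; on those units the gap between marginal cost and willingness to pay runs from 0 up to 72.
DWL = ½ × 72 × 178.5 = 6426.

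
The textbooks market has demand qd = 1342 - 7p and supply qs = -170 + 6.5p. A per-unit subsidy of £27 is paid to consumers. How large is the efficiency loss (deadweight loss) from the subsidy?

Deadweight loss = £1228.5

Pre-subsidy: 1342 - 7p = -170 + 6.5p gives p* = 112, q* = 558.
With the rebate, buyers effectively pay pb = ps − 27, where ps is the price sellers receive.
Demand in terms of ps becomes qd = 1342 − 7(ps − 27) = 1531 - 7ps. Setting this equal to supply: 1531 - 7ps = -170 + 6.5ps, so ps = 126.
Buyers pay pb = 126 − 27 = 99; q' = -170 + 6.5·126 = 649.
The subsidy expands output by 649 − 558 = 91 past the efficient level; on those units the gap between marginal cost and willingness to pay runs from 0 up to 27.
DWL = ½ × 27 × 91 = 1228.5.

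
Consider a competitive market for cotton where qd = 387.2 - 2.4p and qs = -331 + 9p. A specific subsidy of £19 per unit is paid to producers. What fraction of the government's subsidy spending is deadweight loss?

DWL / government spending = 9/136

Pre-subsidy: 387.2 - 2.4p = -331 + 9p gives p* = 63, q* = 236.
With the subsidy, sellers receive ps = pb + 19 for each unit, where pb is the price buyers pay.
Supply in terms of pb becomes qs = -331 + 9(pb + 19) = -160 + 9pb. Setting this equal to demand: 387.2 - 2.4pb = -160 + 9pb, so pb = 48.
Sellers receive ps = 48 + 19 = 67; q' = 387.2 − 2.4·48 = 272.
ΔCS = ½(236 + 272)(63 − 48) = 3810; ΔPS = ½(236 + 272)(67 − 63) = 1016.
Government spending = 19 × 272 = 5168.
DWL = ½ × 19 × (272 − 236) = 342; fraction = 342 / 5168 = 9/136.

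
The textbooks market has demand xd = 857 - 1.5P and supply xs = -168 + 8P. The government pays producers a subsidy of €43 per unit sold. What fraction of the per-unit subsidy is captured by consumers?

Consumer share = 16/19

Pre-subsidy: 857 - 1.5P = -168 + 8P gives P* = 2050/19, x* = 13208/19.
With the subsidy, sellers receive Ps = Pb + 43 for each unit, where Pb is the price buyers pay.
Supply in terms of Pb becomes xs = -168 + 8(Pb + 43) = 176 + 8Pb. Setting this equal to demand: 857 - 1.5Pb = 176 + 8Pb, so Pb = 1362/19.
Sellers receive Ps = 1362/19 + 43 = 2179/19; x' = 857 − 1.5·(1362/19) = 14240/19.
Buyers' price falls by P* − Pb = 2050/19 − 1362/19 = 688/19; sellers' price rises by Ps − P* = 2179/19 − 2050/19 = 129/19.
So consumers capture (688/19)/43 = 16/19 of each unit of subsidy.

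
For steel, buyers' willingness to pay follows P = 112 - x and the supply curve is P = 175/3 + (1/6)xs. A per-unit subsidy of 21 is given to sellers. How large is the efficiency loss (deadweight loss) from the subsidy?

Deadweight loss = 189

Pre-subsidy: 112 - x = 175/3 + (1/6)x gives x* = 46 and P* = 66.
With the subsidy, sellers receive Ps = Pb + 21 for each unit, where Pb is the price buyers pay.
On the curves, Pb = 112 - x and Ps = 175/3 + (1/6)x; the wedge Ps − Pb = 21 gives 175/3 + (1/6)x − (112 - x) = 21, so x' = 64.
Then Pb = 112 − 1·64 = 48 and Ps = 175/3 + (1/6)·64 = 69.
The subsidy expands output by 64 − 46 = 18 past the efficient level; on those units the gap between marginal cost and willingness to pay runs from 0 up to 21.
DWL = ½ × 21 × 18 = 189.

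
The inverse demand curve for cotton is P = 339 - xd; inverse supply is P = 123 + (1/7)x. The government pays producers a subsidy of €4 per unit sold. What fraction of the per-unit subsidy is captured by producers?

Pre-subsidy: 339 - x = 123 + (1/7)x gives x* = 189 and P* = 150.
With the subsidy, sellers receive Ps = Pb + 4 for each unit, where Pb is the price buyers pay.
On the curves, Pb = 339 - x and Ps = 123 + (1/7)x; the wedge Ps − Pb = 4 gives 123 + (1/7)x − (339 - x) = 4, so x' = 192.5.
Then Pb = 339 − 1·192.5 = 146.5 and Ps = 123 + (1/7)·192.5 = 150.5.
Buyers' price falls by P* − Pb = 150 − 146.5 = 3.5; sellers' price rises by Ps − P* = 150.5 − 150 = 0.5.
So producers capture 0.5/4 = 0.125 of each unit of subsidy.

Producer share = 0.125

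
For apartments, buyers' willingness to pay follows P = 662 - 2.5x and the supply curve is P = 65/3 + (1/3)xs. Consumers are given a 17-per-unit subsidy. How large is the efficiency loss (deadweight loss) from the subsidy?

Deadweight loss = 51

Pre-subsidy: 662 - 2.5x = 65/3 + (1/3)x gives x* = 226 and P* = 97.
With the rebate, buyers effectively pay Pb = Ps − 17, where Ps is the price sellers receive.
On the curves, Pb = 662 - 2.5x and Ps = 65/3 + (1/3)x; the wedge Ps − Pb = 17 gives 65/3 + (1/3)x − (662 - 2.5x) = 17, so x' = 232.
Then Pb = 662 − 2.5·232 = 82 and Ps = 65/3 + (1/3)·232 = 99.
The subsidy expands output by 232 − 226 = 6 past the efficient level; on those units the gap between marginal cost and willingness to pay runs from 0 up to 17.
DWL = ½ × 17 × 6 = 51.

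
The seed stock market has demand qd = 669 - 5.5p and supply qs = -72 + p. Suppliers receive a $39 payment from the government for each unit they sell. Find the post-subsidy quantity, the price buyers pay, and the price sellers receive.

Pre-subsidy: 669 - 5.5p = -72 + p gives p* = 114, q* = 42.
With the subsidy, sellers receive ps = pb + 39 for each unit, where pb is the price buyers pay.
Supply in terms of pb becomes qs = -72 + 1(pb + 39) = -33 + pb. Setting this equal to demand: 669 - 5.5pb = -33 + pb, so pb = 108.
Sellers receive ps = 108 + 39 = 147; q' = 669 − 5.5·108 = 75.

q' = 75; buyers pay $108; sellers receive $147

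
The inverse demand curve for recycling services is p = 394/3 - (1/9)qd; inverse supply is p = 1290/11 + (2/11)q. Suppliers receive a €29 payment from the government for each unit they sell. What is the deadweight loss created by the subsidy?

Deadweight loss = €1435.5

Pre-subsidy: 394/3 - (1/9)q = 1290/11 + (2/11)q gives q* = 48 and p* = 126.
With the subsidy, sellers receive ps = pb + 29 for each unit, where pb is the price buyers pay.
On the curves, pb = 394/3 - (1/9)q and ps = 1290/11 + (2/11)q; the wedge ps − pb = 29 gives 1290/11 + (2/11)q − (394/3 - (1/9)q) = 29, so q' = 147.
Then pb = 394/3 − (1/9)·147 = 115 and ps = 1290/11 + (2/11)·147 = 144.
The subsidy expands output by 147 − 48 = 99 past the efficient level; on those units the gap between marginal cost and willingness to pay runs from 0 up to 29.
DWL = ½ × 29 × 99 = 1435.5.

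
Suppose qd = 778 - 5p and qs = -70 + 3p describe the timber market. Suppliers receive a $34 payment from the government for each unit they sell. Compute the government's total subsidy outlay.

Government cost = $10599.5

Pre-subsidy: 778 - 5p = -70 + 3p gives p* = 106, q* = 248.
With the subsidy, sellers receive ps = pb + 34 for each unit, where pb is the price buyers pay.
Supply in terms of pb becomes qs = -70 + 3(pb + 34) = 32 + 3pb. Setting this equal to demand: 778 - 5pb = 32 + 3pb, so pb = 93.25.
Sellers receive ps = 93.25 + 34 = 127.25; q' = 778 − 5·93.25 = 311.75.
Government outlay = subsidy × quantity = 34 × 311.75 = 10599.5.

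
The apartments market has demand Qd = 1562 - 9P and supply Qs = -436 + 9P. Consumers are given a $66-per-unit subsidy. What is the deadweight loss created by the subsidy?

Pre-subsidy: 1562 - 9P = -436 + 9P gives P* = 111, Q* = 563.
With the rebate, buyers effectively pay Pb = Ps − 66, where Ps is the price sellers receive.
Demand in terms of Ps becomes Qd = 1562 − 9(Ps − 66) = 2156 - 9Ps. Setting this equal to supply: 2156 - 9Ps = -436 + 9Ps, so Ps = 144.
Buyers pay Pb = 144 − 66 = 78; Q' = -436 + 9·144 = 860.
The subsidy expands output by 860 − 563 = 297 past the efficient level; on those units the gap between marginal cost and willingness to pay runs from 0 up to 66.
DWL = ½ × 66 × 297 = 9801.

Deadweight loss = $9801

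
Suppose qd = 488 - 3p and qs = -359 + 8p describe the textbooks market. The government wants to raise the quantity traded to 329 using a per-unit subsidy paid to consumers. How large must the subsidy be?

Required subsidy s = 33 per unit

At q = 329, invert demand for the buyer price: pb = (488 − 329)/3 = 53; invert supply for the seller price: ps = (329 − (-359))/8 = 86.
The subsidy must fill the gap: s = ps − pb = 86 − 53 = 33.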